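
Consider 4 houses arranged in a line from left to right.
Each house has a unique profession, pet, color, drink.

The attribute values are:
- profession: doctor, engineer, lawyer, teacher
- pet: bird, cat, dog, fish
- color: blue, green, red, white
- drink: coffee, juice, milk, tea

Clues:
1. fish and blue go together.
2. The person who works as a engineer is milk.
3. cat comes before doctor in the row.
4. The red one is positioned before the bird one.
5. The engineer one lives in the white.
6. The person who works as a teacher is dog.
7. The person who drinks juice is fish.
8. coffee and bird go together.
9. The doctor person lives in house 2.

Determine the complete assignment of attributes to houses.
Solution:

House | Profession | Pet | Color | Drink
----------------------------------------
  1   | engineer | cat | white | milk
  2   | doctor | fish | blue | juice
  3   | teacher | dog | red | tea
  4   | lawyer | bird | green | coffee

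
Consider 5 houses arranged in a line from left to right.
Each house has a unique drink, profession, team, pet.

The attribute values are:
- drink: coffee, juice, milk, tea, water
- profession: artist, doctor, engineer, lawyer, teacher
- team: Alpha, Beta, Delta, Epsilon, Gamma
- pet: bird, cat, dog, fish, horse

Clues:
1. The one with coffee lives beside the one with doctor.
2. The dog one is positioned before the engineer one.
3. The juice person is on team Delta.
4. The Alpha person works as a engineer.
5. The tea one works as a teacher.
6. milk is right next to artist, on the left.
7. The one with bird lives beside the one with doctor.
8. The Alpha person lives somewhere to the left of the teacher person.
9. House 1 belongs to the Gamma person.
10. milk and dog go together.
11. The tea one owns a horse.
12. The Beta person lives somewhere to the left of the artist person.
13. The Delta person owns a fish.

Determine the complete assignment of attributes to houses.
Solution:

House | Drink | Profession | Team | Pet
---------------------------------------
  1   | coffee | lawyer | Gamma | bird
  2   | milk | doctor | Beta | dog
  3   | juice | artist | Delta | fish
  4   | water | engineer | Alpha | cat
  5   | tea | teacher | Epsilon | horse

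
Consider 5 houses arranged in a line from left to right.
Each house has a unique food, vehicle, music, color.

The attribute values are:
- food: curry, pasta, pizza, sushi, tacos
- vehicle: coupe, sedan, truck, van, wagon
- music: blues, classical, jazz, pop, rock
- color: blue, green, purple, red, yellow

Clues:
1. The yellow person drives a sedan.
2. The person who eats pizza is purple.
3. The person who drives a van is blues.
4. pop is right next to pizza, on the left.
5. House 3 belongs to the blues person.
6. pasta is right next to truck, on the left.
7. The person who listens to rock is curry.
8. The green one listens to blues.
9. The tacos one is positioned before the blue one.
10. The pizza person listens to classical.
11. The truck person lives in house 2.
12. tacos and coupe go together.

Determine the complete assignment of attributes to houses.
Solution:

House | Food | Vehicle | Music | Color
--------------------------------------
  1   | pasta | sedan | pop | yellow
  2   | pizza | truck | classical | purple
  3   | sushi | van | blues | green
  4   | tacos | coupe | jazz | red
  5   | curry | wagon | rock | blue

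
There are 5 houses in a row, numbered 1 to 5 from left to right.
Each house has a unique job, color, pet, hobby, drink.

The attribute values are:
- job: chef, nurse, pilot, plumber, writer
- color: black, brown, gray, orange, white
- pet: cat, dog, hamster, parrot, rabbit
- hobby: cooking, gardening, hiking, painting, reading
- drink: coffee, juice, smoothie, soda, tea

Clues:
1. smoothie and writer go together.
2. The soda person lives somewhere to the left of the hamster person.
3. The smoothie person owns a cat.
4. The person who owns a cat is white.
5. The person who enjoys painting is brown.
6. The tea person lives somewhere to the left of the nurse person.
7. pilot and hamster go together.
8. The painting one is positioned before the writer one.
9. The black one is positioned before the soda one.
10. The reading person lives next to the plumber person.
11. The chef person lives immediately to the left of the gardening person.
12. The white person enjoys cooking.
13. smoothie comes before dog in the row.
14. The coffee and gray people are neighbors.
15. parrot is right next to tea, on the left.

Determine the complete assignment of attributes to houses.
Solution:

House | Job | Color | Pet | Hobby | Drink
-----------------------------------------
  1   | chef | black | rabbit | reading | coffee
  2   | plumber | gray | parrot | gardening | soda
  3   | pilot | brown | hamster | painting | tea
  4   | writer | white | cat | cooking | smoothie
  5   | nurse | orange | dog | hiking | juice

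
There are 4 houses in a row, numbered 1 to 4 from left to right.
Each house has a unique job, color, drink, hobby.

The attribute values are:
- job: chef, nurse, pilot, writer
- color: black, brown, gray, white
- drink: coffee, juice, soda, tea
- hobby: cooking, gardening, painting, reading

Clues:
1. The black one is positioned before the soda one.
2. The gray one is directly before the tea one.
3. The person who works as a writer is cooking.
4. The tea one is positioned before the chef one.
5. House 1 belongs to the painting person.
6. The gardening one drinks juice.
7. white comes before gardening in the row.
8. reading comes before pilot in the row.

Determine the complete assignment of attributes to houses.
Solution:

House | Job | Color | Drink | Hobby
-----------------------------------
  1   | nurse | gray | coffee | painting
  2   | writer | black | tea | cooking
  3   | chef | white | soda | reading
  4   | pilot | brown | juice | gardening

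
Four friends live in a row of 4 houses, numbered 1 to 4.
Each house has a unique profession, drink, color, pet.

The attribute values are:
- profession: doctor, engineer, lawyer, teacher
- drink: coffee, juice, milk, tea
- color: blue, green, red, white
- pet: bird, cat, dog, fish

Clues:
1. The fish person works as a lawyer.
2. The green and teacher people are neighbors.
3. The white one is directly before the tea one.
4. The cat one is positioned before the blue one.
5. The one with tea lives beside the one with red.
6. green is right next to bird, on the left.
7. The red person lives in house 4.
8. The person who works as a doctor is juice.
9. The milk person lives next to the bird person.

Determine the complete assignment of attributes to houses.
Solution:

House | Profession | Drink | Color | Pet
----------------------------------------
  1   | engineer | milk | green | cat
  2   | teacher | coffee | white | bird
  3   | lawyer | tea | blue | fish
  4   | doctor | juice | red | dog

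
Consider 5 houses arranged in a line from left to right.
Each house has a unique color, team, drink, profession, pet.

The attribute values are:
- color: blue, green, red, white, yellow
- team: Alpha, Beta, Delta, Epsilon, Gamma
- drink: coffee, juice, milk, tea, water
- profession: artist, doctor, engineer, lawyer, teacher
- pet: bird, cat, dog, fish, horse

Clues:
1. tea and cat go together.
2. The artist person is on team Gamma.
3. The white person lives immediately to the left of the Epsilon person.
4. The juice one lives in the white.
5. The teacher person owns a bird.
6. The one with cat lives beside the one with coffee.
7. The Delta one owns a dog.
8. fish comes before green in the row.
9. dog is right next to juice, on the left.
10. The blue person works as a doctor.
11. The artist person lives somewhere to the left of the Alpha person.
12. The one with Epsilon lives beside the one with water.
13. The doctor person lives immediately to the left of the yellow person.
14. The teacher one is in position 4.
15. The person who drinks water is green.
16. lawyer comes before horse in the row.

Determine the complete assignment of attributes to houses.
Solution:

House | Color | Team | Drink | Profession | Pet
-----------------------------------------------
  1   | blue | Beta | tea | doctor | cat
  2   | yellow | Delta | coffee | lawyer | dog
  3   | white | Gamma | juice | artist | fish
  4   | red | Epsilon | milk | teacher | bird
  5   | green | Alpha | water | engineer | horse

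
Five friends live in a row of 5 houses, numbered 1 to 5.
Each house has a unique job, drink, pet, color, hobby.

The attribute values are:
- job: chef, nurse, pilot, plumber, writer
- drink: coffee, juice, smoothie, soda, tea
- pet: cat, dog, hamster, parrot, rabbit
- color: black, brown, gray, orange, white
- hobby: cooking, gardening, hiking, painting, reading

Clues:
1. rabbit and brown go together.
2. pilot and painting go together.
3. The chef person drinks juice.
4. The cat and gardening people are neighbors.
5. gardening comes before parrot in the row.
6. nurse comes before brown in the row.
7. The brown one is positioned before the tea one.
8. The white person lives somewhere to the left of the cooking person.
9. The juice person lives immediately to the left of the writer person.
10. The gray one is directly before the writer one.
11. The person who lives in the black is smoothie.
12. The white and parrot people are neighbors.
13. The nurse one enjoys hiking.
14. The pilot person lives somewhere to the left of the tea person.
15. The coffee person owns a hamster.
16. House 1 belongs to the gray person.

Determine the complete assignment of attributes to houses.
Solution:

House | Job | Drink | Pet | Color | Hobby
-----------------------------------------
  1   | chef | juice | cat | gray | reading
  2   | writer | coffee | hamster | white | gardening
  3   | nurse | smoothie | parrot | black | hiking
  4   | pilot | soda | rabbit | brown | painting
  5   | plumber | tea | dog | orange | cooking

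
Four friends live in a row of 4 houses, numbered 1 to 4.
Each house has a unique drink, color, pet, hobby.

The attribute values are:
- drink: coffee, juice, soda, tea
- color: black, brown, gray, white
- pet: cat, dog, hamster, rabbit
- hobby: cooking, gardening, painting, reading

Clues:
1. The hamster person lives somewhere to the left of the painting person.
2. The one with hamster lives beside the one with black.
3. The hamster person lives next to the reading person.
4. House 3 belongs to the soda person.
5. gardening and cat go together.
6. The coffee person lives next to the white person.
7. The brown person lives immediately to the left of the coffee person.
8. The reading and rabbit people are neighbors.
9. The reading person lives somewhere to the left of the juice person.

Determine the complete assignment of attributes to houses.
Solution:

House | Drink | Color | Pet | Hobby
-----------------------------------
  1   | tea | brown | hamster | cooking
  2   | coffee | black | dog | reading
  3   | soda | white | rabbit | painting
  4   | juice | gray | cat | gardening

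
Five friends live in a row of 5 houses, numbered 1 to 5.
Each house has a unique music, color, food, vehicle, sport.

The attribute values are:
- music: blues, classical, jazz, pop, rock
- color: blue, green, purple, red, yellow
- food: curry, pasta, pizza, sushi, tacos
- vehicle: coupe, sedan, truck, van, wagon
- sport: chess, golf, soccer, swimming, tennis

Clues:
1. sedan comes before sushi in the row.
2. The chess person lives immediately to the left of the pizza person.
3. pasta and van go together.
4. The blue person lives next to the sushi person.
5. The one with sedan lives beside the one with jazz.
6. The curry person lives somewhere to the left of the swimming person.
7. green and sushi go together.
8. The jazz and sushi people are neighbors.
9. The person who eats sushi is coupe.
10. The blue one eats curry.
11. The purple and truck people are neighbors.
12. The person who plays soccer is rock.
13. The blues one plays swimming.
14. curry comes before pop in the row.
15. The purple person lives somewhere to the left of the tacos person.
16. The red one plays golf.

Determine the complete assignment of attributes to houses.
Solution:

House | Music | Color | Food | Vehicle | Sport
----------------------------------------------
  1   | classical | yellow | pasta | van | chess
  2   | rock | purple | pizza | sedan | soccer
  3   | jazz | blue | curry | truck | tennis
  4   | blues | green | sushi | coupe | swimming
  5   | pop | red | tacos | wagon | golf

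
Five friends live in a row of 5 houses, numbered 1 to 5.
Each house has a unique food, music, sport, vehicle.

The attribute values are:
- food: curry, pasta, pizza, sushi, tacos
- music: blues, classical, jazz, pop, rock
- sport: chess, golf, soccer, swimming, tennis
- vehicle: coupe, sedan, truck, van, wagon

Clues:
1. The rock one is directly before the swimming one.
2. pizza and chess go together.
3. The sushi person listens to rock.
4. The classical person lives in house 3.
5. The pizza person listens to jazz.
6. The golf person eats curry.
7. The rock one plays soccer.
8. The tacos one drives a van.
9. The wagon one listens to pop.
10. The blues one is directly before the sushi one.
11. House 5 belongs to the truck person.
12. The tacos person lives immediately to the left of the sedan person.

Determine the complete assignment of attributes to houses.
Solution:

House | Food | Music | Sport | Vehicle
--------------------------------------
  1   | tacos | blues | tennis | van
  2   | sushi | rock | soccer | sedan
  3   | pasta | classical | swimming | coupe
  4   | curry | pop | golf | wagon
  5   | pizza | jazz | chess | truck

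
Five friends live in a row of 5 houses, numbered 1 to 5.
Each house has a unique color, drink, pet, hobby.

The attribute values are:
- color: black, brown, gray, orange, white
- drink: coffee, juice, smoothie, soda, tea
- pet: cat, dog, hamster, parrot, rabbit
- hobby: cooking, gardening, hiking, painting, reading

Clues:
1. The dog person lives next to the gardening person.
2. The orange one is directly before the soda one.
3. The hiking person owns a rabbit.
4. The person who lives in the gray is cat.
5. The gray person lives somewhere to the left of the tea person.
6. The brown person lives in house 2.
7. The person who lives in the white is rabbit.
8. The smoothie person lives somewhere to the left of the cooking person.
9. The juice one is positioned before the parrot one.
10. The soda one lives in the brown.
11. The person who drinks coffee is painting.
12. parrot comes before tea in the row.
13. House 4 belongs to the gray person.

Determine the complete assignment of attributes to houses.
Solution:

House | Color | Drink | Pet | Hobby
-----------------------------------
  1   | orange | juice | dog | reading
  2   | brown | soda | parrot | gardening
  3   | white | smoothie | rabbit | hiking
  4   | gray | coffee | cat | painting
  5   | black | tea | hamster | cooking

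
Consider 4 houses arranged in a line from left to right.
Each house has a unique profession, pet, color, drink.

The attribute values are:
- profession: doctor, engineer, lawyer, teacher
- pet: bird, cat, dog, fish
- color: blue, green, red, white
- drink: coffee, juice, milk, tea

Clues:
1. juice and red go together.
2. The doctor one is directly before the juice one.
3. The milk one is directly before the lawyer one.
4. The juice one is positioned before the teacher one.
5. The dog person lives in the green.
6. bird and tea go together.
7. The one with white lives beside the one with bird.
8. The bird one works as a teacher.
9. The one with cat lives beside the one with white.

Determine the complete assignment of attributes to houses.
Solution:

House | Profession | Pet | Color | Drink
----------------------------------------
  1   | doctor | dog | green | milk
  2   | lawyer | cat | red | juice
  3   | engineer | fish | white | coffee
  4   | teacher | bird | blue | tea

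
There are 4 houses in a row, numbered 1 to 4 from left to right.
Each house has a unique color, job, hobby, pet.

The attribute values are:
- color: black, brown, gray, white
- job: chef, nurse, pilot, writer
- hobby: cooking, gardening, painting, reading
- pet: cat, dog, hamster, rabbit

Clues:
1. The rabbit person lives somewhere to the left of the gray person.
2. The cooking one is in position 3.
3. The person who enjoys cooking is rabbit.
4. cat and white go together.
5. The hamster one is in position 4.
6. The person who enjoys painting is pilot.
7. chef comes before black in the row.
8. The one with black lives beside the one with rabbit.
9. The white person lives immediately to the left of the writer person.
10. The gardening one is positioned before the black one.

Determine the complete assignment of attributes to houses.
Solution:

House | Color | Job | Hobby | Pet
---------------------------------
  1   | white | chef | gardening | cat
  2   | black | writer | reading | dog
  3   | brown | nurse | cooking | rabbit
  4   | gray | pilot | painting | hamster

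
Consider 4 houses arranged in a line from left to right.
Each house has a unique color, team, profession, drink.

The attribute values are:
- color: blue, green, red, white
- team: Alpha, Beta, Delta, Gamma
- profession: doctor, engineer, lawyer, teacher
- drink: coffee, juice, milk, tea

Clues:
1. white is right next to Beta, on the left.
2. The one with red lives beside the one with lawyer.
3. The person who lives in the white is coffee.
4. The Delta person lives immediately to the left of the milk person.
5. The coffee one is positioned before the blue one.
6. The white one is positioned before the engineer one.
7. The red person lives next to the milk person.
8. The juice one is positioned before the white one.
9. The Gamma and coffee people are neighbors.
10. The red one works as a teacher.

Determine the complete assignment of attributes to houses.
Solution:

House | Color | Team | Profession | Drink
-----------------------------------------
  1   | red | Delta | teacher | juice
  2   | green | Gamma | lawyer | milk
  3   | white | Alpha | doctor | coffee
  4   | blue | Beta | engineer | tea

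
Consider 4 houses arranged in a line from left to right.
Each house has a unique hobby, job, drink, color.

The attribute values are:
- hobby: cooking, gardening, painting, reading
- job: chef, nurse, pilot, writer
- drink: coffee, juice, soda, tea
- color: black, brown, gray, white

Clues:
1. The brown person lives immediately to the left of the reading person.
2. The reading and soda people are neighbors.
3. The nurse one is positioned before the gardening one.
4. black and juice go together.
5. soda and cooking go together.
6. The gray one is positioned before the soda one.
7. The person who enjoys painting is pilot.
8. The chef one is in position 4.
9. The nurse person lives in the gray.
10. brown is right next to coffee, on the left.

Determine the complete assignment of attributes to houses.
Solution:

House | Hobby | Job | Drink | Color
-----------------------------------
  1   | painting | pilot | tea | brown
  2   | reading | nurse | coffee | gray
  3   | cooking | writer | soda | white
  4   | gardening | chef | juice | black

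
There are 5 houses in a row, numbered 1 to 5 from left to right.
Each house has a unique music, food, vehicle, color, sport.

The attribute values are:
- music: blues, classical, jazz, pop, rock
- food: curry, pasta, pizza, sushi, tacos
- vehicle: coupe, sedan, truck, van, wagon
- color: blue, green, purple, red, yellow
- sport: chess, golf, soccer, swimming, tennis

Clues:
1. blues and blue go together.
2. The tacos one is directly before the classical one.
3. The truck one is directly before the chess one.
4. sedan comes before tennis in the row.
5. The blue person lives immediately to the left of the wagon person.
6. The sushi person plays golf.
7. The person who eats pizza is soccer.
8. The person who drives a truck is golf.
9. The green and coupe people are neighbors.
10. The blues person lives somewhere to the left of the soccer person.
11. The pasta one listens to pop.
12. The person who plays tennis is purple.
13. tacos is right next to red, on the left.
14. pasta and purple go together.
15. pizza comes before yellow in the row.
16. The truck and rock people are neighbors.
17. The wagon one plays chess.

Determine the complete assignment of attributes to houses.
Solution:

House | Music | Food | Vehicle | Color | Sport
----------------------------------------------
  1   | blues | sushi | truck | blue | golf
  2   | rock | tacos | wagon | green | chess
  3   | classical | pizza | coupe | red | soccer
  4   | jazz | curry | sedan | yellow | swimming
  5   | pop | pasta | van | purple | tennis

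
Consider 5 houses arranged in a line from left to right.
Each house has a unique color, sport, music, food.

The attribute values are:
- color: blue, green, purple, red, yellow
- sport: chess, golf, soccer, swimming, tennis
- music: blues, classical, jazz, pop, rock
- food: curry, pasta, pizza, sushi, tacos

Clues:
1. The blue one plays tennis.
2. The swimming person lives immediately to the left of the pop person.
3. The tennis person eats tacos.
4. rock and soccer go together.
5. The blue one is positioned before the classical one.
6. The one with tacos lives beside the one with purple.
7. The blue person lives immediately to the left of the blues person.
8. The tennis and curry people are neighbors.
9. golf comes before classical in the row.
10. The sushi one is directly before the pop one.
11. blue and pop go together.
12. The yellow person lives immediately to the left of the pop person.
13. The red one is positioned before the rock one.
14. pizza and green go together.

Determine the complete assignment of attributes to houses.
Solution:

House | Color | Sport | Music | Food
------------------------------------
  1   | yellow | swimming | jazz | sushi
  2   | blue | tennis | pop | tacos
  3   | purple | golf | blues | curry
  4   | red | chess | classical | pasta
  5   | green | soccer | rock | pizza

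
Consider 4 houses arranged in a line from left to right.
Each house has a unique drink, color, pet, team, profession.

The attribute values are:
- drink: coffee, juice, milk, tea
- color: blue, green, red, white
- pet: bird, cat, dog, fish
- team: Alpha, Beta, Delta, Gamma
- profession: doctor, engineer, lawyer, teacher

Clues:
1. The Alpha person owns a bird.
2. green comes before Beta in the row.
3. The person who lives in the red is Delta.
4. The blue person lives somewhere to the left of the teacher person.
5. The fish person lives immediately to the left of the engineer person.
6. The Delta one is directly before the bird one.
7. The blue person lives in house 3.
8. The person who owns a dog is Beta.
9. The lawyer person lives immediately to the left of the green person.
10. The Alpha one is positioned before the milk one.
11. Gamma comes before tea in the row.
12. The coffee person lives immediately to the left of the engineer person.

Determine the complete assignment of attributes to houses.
Solution:

House | Drink | Color | Pet | Team | Profession
-----------------------------------------------
  1   | coffee | red | fish | Delta | lawyer
  2   | juice | green | bird | Alpha | engineer
  3   | milk | blue | cat | Gamma | doctor
  4   | tea | white | dog | Beta | teacher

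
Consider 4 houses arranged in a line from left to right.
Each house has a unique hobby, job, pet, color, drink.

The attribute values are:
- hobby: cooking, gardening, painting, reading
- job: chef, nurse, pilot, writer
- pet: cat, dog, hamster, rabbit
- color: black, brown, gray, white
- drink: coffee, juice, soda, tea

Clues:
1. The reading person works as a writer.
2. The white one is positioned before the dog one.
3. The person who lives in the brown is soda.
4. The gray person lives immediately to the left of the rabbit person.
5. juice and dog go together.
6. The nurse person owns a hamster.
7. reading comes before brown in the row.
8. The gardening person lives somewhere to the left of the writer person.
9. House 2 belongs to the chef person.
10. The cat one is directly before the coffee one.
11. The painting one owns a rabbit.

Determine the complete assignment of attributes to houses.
Solution:

House | Hobby | Job | Pet | Color | Drink
-----------------------------------------
  1   | gardening | pilot | cat | gray | tea
  2   | painting | chef | rabbit | white | coffee
  3   | reading | writer | dog | black | juice
  4   | cooking | nurse | hamster | brown | soda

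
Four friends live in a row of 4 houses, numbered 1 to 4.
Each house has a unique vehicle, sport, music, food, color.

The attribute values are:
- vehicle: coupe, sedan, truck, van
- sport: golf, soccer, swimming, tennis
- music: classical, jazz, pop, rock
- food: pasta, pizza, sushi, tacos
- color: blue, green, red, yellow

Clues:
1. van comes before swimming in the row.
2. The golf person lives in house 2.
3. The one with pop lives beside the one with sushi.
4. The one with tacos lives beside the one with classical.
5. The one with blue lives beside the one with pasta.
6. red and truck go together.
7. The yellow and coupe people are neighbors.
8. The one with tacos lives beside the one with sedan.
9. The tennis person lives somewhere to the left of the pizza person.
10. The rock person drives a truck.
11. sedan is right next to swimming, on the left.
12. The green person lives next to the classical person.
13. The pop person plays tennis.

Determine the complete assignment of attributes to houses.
Solution:

House | Vehicle | Sport | Music | Food | Color
----------------------------------------------
  1   | van | tennis | pop | tacos | green
  2   | sedan | golf | classical | sushi | yellow
  3   | coupe | swimming | jazz | pizza | blue
  4   | truck | soccer | rock | pasta | red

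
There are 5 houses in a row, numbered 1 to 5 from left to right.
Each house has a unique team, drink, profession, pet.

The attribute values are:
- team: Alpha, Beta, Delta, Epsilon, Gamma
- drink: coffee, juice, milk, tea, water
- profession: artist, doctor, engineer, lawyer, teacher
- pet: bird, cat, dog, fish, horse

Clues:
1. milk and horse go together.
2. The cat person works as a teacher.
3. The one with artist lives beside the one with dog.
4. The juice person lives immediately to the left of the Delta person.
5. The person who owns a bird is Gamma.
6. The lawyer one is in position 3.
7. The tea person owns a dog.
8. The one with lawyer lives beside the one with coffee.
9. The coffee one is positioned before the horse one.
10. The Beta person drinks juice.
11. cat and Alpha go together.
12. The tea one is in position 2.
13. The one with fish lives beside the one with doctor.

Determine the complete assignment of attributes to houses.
Solution:

House | Team | Drink | Profession | Pet
---------------------------------------
  1   | Beta | juice | artist | fish
  2   | Delta | tea | doctor | dog
  3   | Gamma | water | lawyer | bird
  4   | Alpha | coffee | teacher | cat
  5   | Epsilon | milk | engineer | horse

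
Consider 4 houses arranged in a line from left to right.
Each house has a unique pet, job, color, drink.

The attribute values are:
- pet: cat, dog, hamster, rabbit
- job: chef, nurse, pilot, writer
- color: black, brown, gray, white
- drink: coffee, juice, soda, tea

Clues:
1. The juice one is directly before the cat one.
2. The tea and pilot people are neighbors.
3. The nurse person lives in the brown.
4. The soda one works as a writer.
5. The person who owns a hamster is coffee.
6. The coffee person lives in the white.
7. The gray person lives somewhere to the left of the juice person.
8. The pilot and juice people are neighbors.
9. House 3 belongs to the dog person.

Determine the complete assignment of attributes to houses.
Solution:

House | Pet | Job | Color | Drink
---------------------------------
  1   | rabbit | chef | gray | tea
  2   | hamster | pilot | white | coffee
  3   | dog | nurse | brown | juice
  4   | cat | writer | black | soda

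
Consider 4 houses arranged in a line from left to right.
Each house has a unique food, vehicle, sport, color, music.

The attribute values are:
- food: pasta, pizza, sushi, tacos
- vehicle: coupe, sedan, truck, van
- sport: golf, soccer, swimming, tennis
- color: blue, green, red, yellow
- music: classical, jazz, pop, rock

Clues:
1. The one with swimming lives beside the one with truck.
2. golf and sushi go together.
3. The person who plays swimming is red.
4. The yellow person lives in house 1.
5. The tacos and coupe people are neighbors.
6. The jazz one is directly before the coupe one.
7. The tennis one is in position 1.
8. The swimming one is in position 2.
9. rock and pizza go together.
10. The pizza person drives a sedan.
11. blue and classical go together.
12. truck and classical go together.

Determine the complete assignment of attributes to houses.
Solution:

House | Food | Vehicle | Sport | Color | Music
----------------------------------------------
  1   | tacos | van | tennis | yellow | jazz
  2   | pasta | coupe | swimming | red | pop
  3   | sushi | truck | golf | blue | classical
  4   | pizza | sedan | soccer | green | rock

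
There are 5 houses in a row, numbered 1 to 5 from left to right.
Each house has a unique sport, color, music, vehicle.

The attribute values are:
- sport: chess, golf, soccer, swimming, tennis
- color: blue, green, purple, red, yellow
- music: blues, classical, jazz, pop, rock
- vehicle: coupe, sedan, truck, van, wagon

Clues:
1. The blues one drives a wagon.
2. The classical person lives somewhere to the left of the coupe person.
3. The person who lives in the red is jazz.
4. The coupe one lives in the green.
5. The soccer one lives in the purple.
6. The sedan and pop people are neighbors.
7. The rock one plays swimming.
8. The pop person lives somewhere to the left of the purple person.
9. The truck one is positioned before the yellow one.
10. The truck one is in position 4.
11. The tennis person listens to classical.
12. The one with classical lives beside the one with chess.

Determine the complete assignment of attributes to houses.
Solution:

House | Sport | Color | Music | Vehicle
---------------------------------------
  1   | tennis | blue | classical | sedan
  2   | chess | green | pop | coupe
  3   | soccer | purple | blues | wagon
  4   | golf | red | jazz | truck
  5   | swimming | yellow | rock | van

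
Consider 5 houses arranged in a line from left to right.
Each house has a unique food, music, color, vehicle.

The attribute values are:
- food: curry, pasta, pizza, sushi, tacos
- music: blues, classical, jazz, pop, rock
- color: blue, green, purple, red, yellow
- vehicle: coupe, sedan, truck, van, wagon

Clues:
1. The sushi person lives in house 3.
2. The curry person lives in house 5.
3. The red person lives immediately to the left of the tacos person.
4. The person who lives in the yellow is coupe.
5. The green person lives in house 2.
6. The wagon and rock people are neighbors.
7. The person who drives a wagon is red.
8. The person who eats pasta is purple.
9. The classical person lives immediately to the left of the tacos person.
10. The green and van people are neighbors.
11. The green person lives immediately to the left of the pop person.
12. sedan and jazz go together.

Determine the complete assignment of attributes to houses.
Solution:

House | Food | Music | Color | Vehicle
--------------------------------------
  1   | pizza | classical | red | wagon
  2   | tacos | rock | green | truck
  3   | sushi | pop | blue | van
  4   | pasta | jazz | purple | sedan
  5   | curry | blues | yellow | coupe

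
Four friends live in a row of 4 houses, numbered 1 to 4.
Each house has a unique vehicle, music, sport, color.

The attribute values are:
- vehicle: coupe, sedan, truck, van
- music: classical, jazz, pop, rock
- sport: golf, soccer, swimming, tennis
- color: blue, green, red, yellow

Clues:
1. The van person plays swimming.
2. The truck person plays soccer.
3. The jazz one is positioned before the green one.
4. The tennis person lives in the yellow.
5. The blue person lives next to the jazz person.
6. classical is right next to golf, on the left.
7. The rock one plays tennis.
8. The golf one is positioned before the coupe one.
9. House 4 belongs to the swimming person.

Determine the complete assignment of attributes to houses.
Solution:

House | Vehicle | Music | Sport | Color
---------------------------------------
  1   | truck | classical | soccer | blue
  2   | sedan | jazz | golf | red
  3   | coupe | rock | tennis | yellow
  4   | van | pop | swimming | green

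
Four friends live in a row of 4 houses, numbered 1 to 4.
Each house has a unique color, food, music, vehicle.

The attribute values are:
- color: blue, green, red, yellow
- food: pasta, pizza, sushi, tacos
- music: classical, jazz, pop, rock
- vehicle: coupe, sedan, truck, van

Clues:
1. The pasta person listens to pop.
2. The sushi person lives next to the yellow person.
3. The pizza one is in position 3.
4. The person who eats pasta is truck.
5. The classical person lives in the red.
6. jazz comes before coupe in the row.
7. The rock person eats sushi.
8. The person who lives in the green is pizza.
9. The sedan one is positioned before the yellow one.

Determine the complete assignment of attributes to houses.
Solution:

House | Color | Food | Music | Vehicle
--------------------------------------
  1   | blue | sushi | rock | sedan
  2   | yellow | pasta | pop | truck
  3   | green | pizza | jazz | van
  4   | red | tacos | classical | coupe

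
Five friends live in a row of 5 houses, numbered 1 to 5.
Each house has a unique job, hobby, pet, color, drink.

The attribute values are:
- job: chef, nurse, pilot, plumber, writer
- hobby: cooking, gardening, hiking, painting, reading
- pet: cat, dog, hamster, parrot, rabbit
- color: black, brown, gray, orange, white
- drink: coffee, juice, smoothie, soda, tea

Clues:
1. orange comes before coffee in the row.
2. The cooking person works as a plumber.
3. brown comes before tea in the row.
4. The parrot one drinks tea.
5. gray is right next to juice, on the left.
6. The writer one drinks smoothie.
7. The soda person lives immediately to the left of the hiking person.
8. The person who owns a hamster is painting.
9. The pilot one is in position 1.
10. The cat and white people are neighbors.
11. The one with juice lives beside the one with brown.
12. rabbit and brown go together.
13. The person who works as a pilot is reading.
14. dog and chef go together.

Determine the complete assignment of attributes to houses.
Solution:

House | Job | Hobby | Pet | Color | Drink
-----------------------------------------
  1   | pilot | reading | cat | gray | soda
  2   | chef | hiking | dog | white | juice
  3   | writer | gardening | rabbit | brown | smoothie
  4   | plumber | cooking | parrot | orange | tea
  5   | nurse | painting | hamster | black | coffee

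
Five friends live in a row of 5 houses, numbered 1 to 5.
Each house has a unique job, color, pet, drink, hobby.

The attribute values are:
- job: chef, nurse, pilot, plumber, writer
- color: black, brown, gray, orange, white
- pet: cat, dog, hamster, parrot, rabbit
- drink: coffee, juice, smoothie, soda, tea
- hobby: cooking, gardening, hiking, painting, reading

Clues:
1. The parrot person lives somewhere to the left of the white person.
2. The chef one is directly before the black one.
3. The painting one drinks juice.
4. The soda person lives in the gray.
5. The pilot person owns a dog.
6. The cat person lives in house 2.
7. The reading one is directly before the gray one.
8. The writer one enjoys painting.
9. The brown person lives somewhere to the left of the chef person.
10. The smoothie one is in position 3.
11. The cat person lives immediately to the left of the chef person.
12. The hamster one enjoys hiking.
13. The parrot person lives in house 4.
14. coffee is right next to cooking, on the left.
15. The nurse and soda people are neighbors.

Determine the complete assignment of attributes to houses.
Solution:

House | Job | Color | Pet | Drink | Hobby
-----------------------------------------
  1   | nurse | brown | rabbit | coffee | reading
  2   | plumber | gray | cat | soda | cooking
  3   | chef | orange | hamster | smoothie | hiking
  4   | writer | black | parrot | juice | painting
  5   | pilot | white | dog | tea | gardening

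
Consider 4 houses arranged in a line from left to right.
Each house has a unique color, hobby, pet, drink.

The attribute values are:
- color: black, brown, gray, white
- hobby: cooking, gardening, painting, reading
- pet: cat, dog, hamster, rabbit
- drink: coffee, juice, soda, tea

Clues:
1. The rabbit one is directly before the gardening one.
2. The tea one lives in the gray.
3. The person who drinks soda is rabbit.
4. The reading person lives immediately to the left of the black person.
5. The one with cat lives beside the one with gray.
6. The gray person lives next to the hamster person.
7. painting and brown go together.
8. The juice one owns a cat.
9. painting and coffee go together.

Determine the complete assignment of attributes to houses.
Solution:

House | Color | Hobby | Pet | Drink
-----------------------------------
  1   | white | reading | rabbit | soda
  2   | black | gardening | cat | juice
  3   | gray | cooking | dog | tea
  4   | brown | painting | hamster | coffee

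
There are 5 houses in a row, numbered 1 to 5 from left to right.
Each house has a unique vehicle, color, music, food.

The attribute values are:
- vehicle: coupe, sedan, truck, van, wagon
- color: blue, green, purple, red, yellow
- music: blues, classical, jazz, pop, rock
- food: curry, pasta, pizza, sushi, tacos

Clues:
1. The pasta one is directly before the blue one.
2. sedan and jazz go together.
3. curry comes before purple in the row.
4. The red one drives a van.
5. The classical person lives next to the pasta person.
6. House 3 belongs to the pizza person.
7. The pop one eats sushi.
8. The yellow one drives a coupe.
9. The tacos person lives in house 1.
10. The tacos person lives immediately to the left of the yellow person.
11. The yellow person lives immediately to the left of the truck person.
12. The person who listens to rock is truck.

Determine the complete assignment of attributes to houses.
Solution:

House | Vehicle | Color | Music | Food
--------------------------------------
  1   | van | red | classical | tacos
  2   | coupe | yellow | blues | pasta
  3   | truck | blue | rock | pizza
  4   | sedan | green | jazz | curry
  5   | wagon | purple | pop | sushi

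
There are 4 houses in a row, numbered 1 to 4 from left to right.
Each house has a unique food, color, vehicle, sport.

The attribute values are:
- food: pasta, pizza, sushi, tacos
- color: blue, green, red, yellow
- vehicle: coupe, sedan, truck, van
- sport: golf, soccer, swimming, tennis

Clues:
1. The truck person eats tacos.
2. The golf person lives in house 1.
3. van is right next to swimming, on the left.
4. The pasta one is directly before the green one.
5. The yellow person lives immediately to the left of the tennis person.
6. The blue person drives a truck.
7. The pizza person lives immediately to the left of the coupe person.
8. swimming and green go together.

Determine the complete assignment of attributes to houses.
Solution:

House | Food | Color | Vehicle | Sport
--------------------------------------
  1   | pasta | red | van | golf
  2   | pizza | green | sedan | swimming
  3   | sushi | yellow | coupe | soccer
  4   | tacos | blue | truck | tennis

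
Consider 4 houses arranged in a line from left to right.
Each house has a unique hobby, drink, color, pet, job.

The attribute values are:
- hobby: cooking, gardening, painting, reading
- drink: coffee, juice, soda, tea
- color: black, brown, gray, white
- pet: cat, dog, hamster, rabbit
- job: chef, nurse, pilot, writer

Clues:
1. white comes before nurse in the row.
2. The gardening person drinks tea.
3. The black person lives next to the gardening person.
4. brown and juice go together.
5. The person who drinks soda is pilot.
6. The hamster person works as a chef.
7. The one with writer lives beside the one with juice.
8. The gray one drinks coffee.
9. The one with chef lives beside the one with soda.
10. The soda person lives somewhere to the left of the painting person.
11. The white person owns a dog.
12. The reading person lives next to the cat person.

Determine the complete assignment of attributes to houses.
Solution:

House | Hobby | Drink | Color | Pet | Job
-----------------------------------------
  1   | reading | coffee | gray | hamster | chef
  2   | cooking | soda | black | cat | pilot
  3   | gardening | tea | white | dog | writer
  4   | painting | juice | brown | rabbit | nurse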